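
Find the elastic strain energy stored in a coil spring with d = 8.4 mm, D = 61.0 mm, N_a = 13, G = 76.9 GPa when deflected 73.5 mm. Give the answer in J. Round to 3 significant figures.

k = Gd⁴/(8D³N_a) = (76.9×10³)(8.4⁴)/(8·61.0³·13) = 16.219 N/mm
U = ½kδ² = 0.5 × 16.219 × 73.5² = 43809 N·mm = 43.809 J

43.8 J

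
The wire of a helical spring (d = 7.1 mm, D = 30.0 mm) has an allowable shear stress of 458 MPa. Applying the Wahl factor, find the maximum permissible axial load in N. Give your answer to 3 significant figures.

1560 N

C = D/d = 30.0/7.1 = 4.2254
K_W = (4C−1)/(4C−4) + 0.615/C = 15.901/12.901 + 0.1455 = 1.3781
τ_max = K·8FD/(πd³) → F_max = τ_allow·πd³/(8DK)
F_max = 458·π·7.1³/(8·30.0·1.3781) = 5.1498e+05/330.74 = 1557.1 N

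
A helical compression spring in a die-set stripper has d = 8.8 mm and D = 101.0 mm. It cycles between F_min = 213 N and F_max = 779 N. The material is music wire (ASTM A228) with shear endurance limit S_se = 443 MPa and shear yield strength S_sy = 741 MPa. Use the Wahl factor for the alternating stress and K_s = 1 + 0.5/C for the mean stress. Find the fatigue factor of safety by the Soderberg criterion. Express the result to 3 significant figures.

1.87

C = D/d = 101.0/8.8 = 11.4773; K_W = (4C−1)/(4C−4)+0.615/C = 1.1252; K_s = 1+0.5/C = 1.0436
F_a = (F_max−F_min)/2 = 283 N; F_m = (F_max+F_min)/2 = 496 N
τ_a = K_W·8F_aD/(πd³) = 1.1252 × 106.81 = 120.18 MPa
τ_m = K_s·8F_mD/(πd³) = 1.0436 × 187.2 = 195.35 MPa
Soderberg: 1/n_f = τ_a/S_se + τ_m/S_sy = 120.18/443 + 195.35/741 = 0.27128 + 0.26363 = 0.53491
n_f = 1/0.53491 = 1.869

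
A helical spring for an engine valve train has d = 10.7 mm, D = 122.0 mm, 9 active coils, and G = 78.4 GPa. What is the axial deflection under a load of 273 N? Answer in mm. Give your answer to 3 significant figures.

k = Gd⁴/(8D³N_a) = (78.4×10³)(10.7⁴)/(8·122.0³·9) = 7.8603 N/mm
δ = F/k = 273 / 7.8603 = 34.731 mm

34.7 mm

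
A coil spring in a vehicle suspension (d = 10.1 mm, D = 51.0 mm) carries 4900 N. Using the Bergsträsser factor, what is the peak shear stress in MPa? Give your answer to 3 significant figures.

797 MPa

Spring index C = D/d = 51.0/10.1 = 5.0495
K_B = (4C+2)/(4C−3) = 22.198/17.198 = 1.2907
τ₀ = 8FD/(πd³) = 8·4900·51.0/(π·10.1³) = 1.9992e+06/3236.8 = 617.65 MPa
τ_max = K·τ₀ = 1.2907 × 617.65 = 797.22 MPa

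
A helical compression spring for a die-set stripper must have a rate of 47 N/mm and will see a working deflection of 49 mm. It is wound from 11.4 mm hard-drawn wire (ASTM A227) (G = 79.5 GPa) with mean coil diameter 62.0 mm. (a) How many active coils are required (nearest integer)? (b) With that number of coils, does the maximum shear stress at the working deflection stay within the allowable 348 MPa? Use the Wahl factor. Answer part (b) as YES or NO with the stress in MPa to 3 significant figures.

N_a = Gd⁴/(8D³k) = (79.5×10³)(11.4⁴)/(8·62.0³·47) = 14.98 → N_a = 15
Actual rate k = Gd⁴/(8D³·15) = 46.949 N/mm
Working load F = kδ = 46.949·49 = 2300.5 N
C = 62.0/11.4 = 5.4386; K_W = (4C−1)/(4C−4)+0.615/C = 1.2821
τ_max = K_W·8FD/(πd³) = 1.2821·245.16 = 314.3 MPa
τ_max ≤ 348 MPa → acceptable

(a) 15 coils; (b) YES, τ_max = 314 MPa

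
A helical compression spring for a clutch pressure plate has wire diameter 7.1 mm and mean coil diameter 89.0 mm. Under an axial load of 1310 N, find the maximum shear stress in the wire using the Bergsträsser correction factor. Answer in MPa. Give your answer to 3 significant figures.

918 MPa

Spring index C = D/d = 89.0/7.1 = 12.5352
K_B = (4C+2)/(4C−3) = 52.141/47.141 = 1.1061
τ₀ = 8FD/(πd³) = 8·1310·89.0/(π·7.1³) = 932720/1124.4 = 829.52 MPa
τ_max = K·τ₀ = 1.1061 × 829.52 = 917.5 MPa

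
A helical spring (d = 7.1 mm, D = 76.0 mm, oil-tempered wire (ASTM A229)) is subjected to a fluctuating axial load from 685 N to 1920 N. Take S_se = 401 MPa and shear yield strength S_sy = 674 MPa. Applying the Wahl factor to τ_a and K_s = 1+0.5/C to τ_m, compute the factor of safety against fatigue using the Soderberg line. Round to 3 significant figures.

0.491

C = D/d = 76.0/7.1 = 10.7042; K_W = (4C−1)/(4C−4)+0.615/C = 1.1347; K_s = 1+0.5/C = 1.0467
F_a = (F_max−F_min)/2 = 617.5 N; F_m = (F_max+F_min)/2 = 1302.5 N
τ_a = K_W·8F_aD/(πd³) = 1.1347 × 333.9 = 378.89 MPa
τ_m = K_s·8F_mD/(πd³) = 1.0467 × 704.3 = 737.2 MPa
Soderberg: 1/n_f = τ_a/S_se + τ_m/S_sy = 378.89/401 + 737.2/674 = 0.94486 + 1.09376 = 2.0386
n_f = 1/2.0386 = 0.4905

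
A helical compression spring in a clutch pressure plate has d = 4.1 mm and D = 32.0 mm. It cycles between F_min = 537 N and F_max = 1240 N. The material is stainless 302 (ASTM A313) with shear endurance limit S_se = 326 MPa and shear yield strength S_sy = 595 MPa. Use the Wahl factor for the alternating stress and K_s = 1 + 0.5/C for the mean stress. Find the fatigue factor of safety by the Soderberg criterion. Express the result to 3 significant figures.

C = D/d = 32.0/4.1 = 7.8049; K_W = (4C−1)/(4C−4)+0.615/C = 1.1890; K_s = 1+0.5/C = 1.0641
F_a = (F_max−F_min)/2 = 351.5 N; F_m = (F_max+F_min)/2 = 888.5 N
τ_a = K_W·8F_aD/(πd³) = 1.1890 × 415.59 = 494.14 MPa
τ_m = K_s·8F_mD/(πd³) = 1.0641 × 1050.5 = 1117.8 MPa
Soderberg: 1/n_f = τ_a/S_se + τ_m/S_sy = 494.14/326 + 1117.8/595 = 1.51577 + 1.87865 = 3.3944
n_f = 1/3.3944 = 0.2946

0.295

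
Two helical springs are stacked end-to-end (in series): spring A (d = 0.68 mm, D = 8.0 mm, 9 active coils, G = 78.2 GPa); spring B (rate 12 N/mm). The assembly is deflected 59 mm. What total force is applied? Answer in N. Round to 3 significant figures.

k_A = Gd⁴/(8D³N_a) = (78.2×10³)(0.68⁴)/(8·8.0³·9) = 0.45357 N/mm
Series: 1/k_eq = 1/0.45357 + 1/12 = 2.2881; k_eq = 0.43705 N/mm
F = k_eq·δ = 0.43705·59 = 25.786 N

25.8 N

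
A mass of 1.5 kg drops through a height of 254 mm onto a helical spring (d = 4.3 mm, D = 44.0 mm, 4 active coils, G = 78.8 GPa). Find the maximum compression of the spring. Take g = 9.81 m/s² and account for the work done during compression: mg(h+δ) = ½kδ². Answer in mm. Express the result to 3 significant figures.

k = Gd⁴/(8D³N_a) = (78.8×10³)(4.3⁴)/(8·44.0³·4) = 9.8831 N/mm
W = mg = 1.5 × 9.81 = 14.715 N
½kδ² − Wδ − Wh = 0 → δ = (W + √(W² + 2kWh))/k
δ = (14.715 + √(216.53 + 73878.1))/9.8831 = (14.715 + 272.2)/9.8831 = 29.031 mm

29.0 mm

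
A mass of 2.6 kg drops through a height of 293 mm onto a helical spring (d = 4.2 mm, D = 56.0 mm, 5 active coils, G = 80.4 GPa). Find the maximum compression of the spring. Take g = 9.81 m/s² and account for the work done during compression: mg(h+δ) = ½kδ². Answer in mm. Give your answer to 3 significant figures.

k = Gd⁴/(8D³N_a) = (80.4×10³)(4.2⁴)/(8·56.0³·5) = 3.5615 N/mm
W = mg = 2.6 × 9.81 = 25.506 N
½kδ² − Wδ − Wh = 0 → δ = (W + √(W² + 2kWh))/k
δ = (25.506 + √(650.56 + 53231.5))/3.5615 = (25.506 + 232.13)/3.5615 = 72.338 mm

72.3 mm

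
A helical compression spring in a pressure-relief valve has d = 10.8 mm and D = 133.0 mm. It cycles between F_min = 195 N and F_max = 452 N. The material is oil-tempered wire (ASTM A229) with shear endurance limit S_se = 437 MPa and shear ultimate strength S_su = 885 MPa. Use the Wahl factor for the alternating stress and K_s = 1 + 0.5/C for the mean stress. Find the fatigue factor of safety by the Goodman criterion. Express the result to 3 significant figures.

C = D/d = 133.0/10.8 = 12.3148; K_W = (4C−1)/(4C−4)+0.615/C = 1.1162; K_s = 1+0.5/C = 1.0406
F_a = (F_max−F_min)/2 = 128.5 N; F_m = (F_max+F_min)/2 = 323.5 N
τ_a = K_W·8F_aD/(πd³) = 1.1162 × 34.548 = 38.563 MPa
τ_m = K_s·8F_mD/(πd³) = 1.0406 × 86.975 = 90.506 MPa
Goodman: 1/n_f = τ_a/S_se + τ_m/S_su = 38.563/437 + 90.506/885 = 0.08825 + 0.10227 = 0.19051
n_f = 1/0.19051 = 5.249

5.25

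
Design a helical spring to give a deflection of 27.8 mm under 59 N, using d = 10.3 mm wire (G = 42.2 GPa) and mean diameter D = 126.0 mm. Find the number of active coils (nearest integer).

14

Required rate k = F/δ = 59/27.8 = 2.1223 N/mm
N_a = Gd⁴/(8D³k) = (42.2×10³ × 10.3⁴)/(8 × 126.0³ × 2.1223)
    = 4.74965e+08 / 3.39632e+07 = 13.98 → 14 coils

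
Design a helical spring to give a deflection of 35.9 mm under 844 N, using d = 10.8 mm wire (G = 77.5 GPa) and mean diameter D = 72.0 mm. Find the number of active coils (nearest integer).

Required rate k = F/δ = 844/35.9 = 23.51 N/mm
N_a = Gd⁴/(8D³k) = (77.5×10³ × 10.8⁴)/(8 × 72.0³ × 23.51)
    = 1.05438e+09 / 7.01997e+07 = 15.02 → 15 coils

15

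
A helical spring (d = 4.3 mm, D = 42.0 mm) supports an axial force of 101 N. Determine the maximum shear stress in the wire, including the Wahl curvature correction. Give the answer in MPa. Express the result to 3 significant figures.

Spring index C = D/d = 42.0/4.3 = 9.7674
K_W = (4C−1)/(4C−4) + 0.615/C = 38.070/35.070 + 0.0630 = 1.1485
τ₀ = 8FD/(πd³) = 8·101·42.0/(π·4.3³) = 33936/249.78 = 135.86 MPa
τ_max = K·τ₀ = 1.1485 × 135.86 = 156.04 MPa

156 MPa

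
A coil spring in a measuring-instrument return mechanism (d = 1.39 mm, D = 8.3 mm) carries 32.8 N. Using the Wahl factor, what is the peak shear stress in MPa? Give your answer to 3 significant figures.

Spring index C = D/d = 8.3/1.39 = 5.9712
K_W = (4C−1)/(4C−4) + 0.615/C = 22.885/19.885 + 0.1030 = 1.2539
τ₀ = 8FD/(πd³) = 8·32.8·8.3/(π·1.39³) = 2177.92/8.4371 = 258.14 MPa
τ_max = K·τ₀ = 1.2539 × 258.14 = 323.67 MPa

324 MPa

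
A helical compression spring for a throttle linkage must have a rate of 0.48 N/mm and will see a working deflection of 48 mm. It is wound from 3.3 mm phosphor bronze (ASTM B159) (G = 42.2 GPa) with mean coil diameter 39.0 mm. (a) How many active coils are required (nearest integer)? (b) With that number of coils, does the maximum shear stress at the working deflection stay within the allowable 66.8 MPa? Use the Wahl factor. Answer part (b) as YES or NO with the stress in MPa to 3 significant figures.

N_a = Gd⁴/(8D³k) = (42.2×10³)(3.3⁴)/(8·39.0³·0.48) = 21.97 → N_a = 22
Actual rate k = Gd⁴/(8D³·22) = 0.47936 N/mm
Working load F = kδ = 0.47936·48 = 23.009 N
C = 39.0/3.3 = 11.8182; K_W = (4C−1)/(4C−4)+0.615/C = 1.1214
τ_max = K_W·8FD/(πd³) = 1.1214·63.587 = 71.304 MPa
τ_max > 66.8 MPa → exceeds allowable

(a) 22 coils; (b) NO, τ_max = 71.3 MPa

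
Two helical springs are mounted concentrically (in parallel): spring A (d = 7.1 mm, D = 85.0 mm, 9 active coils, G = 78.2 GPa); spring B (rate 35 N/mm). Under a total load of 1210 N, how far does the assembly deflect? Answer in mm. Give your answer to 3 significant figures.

k_A = Gd⁴/(8D³N_a) = (78.2×10³)(7.1⁴)/(8·85.0³·9) = 4.4942 N/mm
Parallel: k_eq = 4.4942 + 35 = 39.494 N/mm
δ = F/k_eq = 1210/39.494 = 30.637 mm

30.6 mm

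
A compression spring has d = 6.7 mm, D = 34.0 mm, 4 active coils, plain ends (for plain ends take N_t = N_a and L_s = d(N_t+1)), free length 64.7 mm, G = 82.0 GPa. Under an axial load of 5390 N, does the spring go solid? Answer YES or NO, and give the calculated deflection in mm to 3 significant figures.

YES, δ = 41.0 mm

k = Gd⁴/(8D³N_a) = (82.0×10³)(6.7⁴)/(8·34.0³·4) = 131.38 N/mm
N_t = 4; L_s = 6.7·5 = 33.5 mm; δ_solid = L₀ − L_s = 64.7 − 33.5 = 31.2 mm
δ = F/k = 5390/131.38 = 41.026 mm
δ ≥ δ_solid → spring goes solid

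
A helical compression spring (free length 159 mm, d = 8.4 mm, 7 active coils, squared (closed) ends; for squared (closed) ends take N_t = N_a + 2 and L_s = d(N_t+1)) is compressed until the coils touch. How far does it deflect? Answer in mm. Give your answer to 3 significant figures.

75.0 mm

N_t = 9; L_s = 8.4·10 = 84 mm
δ_solid = L₀ − L_s = 159 − 84 = 75 mm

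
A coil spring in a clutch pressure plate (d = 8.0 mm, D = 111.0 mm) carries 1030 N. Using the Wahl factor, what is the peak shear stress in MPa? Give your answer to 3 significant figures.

627 MPa

Spring index C = D/d = 111.0/8.0 = 13.8750
K_W = (4C−1)/(4C−4) + 0.615/C = 54.500/51.500 + 0.0443 = 1.1026
τ₀ = 8FD/(πd³) = 8·1030·111.0/(π·8.0³) = 914640/1608.5 = 568.63 MPa
τ_max = K·τ₀ = 1.1026 × 568.63 = 626.96 MPa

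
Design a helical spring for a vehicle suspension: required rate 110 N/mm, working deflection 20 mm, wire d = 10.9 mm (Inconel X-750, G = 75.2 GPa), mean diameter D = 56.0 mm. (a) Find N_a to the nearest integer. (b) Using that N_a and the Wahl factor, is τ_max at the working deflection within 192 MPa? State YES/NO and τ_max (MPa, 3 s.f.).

(a) 7 coils; (b) NO, τ_max = 309 MPa

N_a = Gd⁴/(8D³k) = (75.2×10³)(10.9⁴)/(8·56.0³·110) = 6.869 → N_a = 7
Actual rate k = Gd⁴/(8D³·7) = 107.94 N/mm
Working load F = kδ = 107.94·20 = 2158.7 N
C = 56.0/10.9 = 5.1376; K_W = (4C−1)/(4C−4)+0.615/C = 1.3010
τ_max = K_W·8FD/(πd³) = 1.3010·237.71 = 309.26 MPa
τ_max > 192 MPa → exceeds allowable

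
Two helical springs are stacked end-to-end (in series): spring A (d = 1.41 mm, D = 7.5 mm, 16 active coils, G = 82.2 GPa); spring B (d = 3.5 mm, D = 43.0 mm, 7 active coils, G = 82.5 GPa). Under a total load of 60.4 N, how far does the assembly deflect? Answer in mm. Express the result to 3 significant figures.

k_A = Gd⁴/(8D³N_a) = (82.2×10³)(1.41⁴)/(8·7.5³·16) = 6.0166 N/mm
k_B = Gd⁴/(8D³N_a) = (82.5×10³)(3.5⁴)/(8·43.0³·7) = 2.7806 N/mm
Series: 1/k_eq = 1/6.0166 + 1/2.7806 = 0.52584; k_eq = 1.9017 N/mm
δ = F/k_eq = 60.4/1.9017 = 31.761 mm

31.8 mm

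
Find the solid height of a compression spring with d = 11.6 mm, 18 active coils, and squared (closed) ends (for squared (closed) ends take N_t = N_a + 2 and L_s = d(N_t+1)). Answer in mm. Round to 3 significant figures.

244 mm

squared (closed) ends: N_t = N_a + 2 = 18 + 2 = 20
L_s = d·(N_t+1) = 11.6 × 21 = 243.6 mm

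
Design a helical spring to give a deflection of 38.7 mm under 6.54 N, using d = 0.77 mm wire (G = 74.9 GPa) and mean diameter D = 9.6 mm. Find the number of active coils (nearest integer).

22

Required rate k = F/δ = 6.54/38.7 = 0.16899 N/mm
N_a = Gd⁴/(8D³k) = (74.9×10³ × 0.77⁴)/(8 × 9.6³ × 0.16899)
    = 26329.6 / 1196.11 = 22.01 → 22 coils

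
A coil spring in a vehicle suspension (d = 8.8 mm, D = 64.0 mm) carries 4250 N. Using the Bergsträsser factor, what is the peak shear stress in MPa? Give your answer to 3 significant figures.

1210 MPa

Spring index C = D/d = 64.0/8.8 = 7.2727
K_B = (4C+2)/(4C−3) = 31.091/26.091 = 1.1916
τ₀ = 8FD/(πd³) = 8·4250·64.0/(π·8.8³) = 2.176e+06/2140.9 = 1016.4 MPa
τ_max = K·τ₀ = 1.1916 × 1016.4 = 1211.2 MPa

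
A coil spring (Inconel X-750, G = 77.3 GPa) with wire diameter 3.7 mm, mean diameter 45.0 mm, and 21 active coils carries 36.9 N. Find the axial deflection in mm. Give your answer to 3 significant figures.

39.0 mm

k = Gd⁴/(8D³N_a) = (77.3×10³)(3.7⁴)/(8·45.0³·21) = 0.94632 N/mm
δ = F/k = 36.9 / 0.94632 = 38.993 mm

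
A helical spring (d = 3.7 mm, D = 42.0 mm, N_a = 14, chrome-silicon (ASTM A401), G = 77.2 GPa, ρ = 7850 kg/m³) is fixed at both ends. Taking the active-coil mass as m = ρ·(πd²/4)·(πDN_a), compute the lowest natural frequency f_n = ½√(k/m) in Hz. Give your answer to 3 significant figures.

k = Gd⁴/(8D³N_a) = (77.2×10³)(3.7⁴)/(8·42.0³·14) = 1.7436 N/mm = 1743.6 N/m
Wire length L = πDN_a = π·42.0·14 = 1847.3 mm
m = ρ·(πd²/4)·L = 7850 × 10.752×10⁻⁶ m² × 1.8473 m = 0.15592 kg
f_n = ½√(k/m) = 0.5·√(1743.6/0.15592) = 0.5·√(11183) = 52.875 Hz

52.9 Hz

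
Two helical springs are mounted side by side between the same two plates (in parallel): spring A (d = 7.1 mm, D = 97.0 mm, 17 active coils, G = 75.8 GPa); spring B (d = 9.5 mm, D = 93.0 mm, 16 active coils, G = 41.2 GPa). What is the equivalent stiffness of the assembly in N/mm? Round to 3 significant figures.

4.81 N/mm

k_A = Gd⁴/(8D³N_a) = (75.8×10³)(7.1⁴)/(8·97.0³·17) = 1.5518 N/mm
k_B = Gd⁴/(8D³N_a) = (41.2×10³)(9.5⁴)/(8·93.0³·16) = 3.2594 N/mm
Parallel: k_eq = 1.5518 + 3.2594 = 4.8112 N/mm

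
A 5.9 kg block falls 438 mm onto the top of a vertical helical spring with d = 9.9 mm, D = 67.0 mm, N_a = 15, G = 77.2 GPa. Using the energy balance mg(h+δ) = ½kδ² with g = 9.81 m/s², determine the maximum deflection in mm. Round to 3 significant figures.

k = Gd⁴/(8D³N_a) = (77.2×10³)(9.9⁴)/(8·67.0³·15) = 20.547 N/mm
W = mg = 5.9 × 9.81 = 57.879 N
½kδ² − Wδ − Wh = 0 → δ = (W + √(W² + 2kWh))/k
δ = (57.879 + √(3350 + 1.04178e+06))/20.547 = (57.879 + 1022.3)/20.547 = 52.572 mm

52.6 mm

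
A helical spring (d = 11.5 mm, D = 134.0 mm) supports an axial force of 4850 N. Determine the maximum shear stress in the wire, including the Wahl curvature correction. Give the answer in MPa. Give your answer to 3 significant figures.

Spring index C = D/d = 134.0/11.5 = 11.6522
K_W = (4C−1)/(4C−4) + 0.615/C = 45.609/42.609 + 0.0528 = 1.1232
τ₀ = 8FD/(πd³) = 8·4850·134.0/(π·11.5³) = 5.1992e+06/4778 = 1088.2 MPa
τ_max = K·τ₀ = 1.1232 × 1088.2 = 1222.2 MPa

1220 MPa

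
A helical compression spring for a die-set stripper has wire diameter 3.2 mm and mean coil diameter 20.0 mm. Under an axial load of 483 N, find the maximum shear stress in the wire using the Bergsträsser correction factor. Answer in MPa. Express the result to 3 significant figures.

921 MPa

Spring index C = D/d = 20.0/3.2 = 6.2500
K_B = (4C+2)/(4C−3) = 27.000/22.000 = 1.2273
τ₀ = 8FD/(πd³) = 8·483·20.0/(π·3.2³) = 77280/102.94 = 750.7 MPa
τ_max = K·τ₀ = 1.2273 × 750.7 = 921.32 MPa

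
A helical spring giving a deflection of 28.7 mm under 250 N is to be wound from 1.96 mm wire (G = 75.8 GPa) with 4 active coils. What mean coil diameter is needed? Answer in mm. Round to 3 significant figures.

Required rate k = F/δ = 250/28.7 = 8.7108 N/mm
D = (Gd⁴/(8N_a·k))^(1/3) = (75.8×10³·1.96⁴/(8·4·8.7108))^(1/3)
  = (4013.15)^(1/3) = 15.8914 mm

15.9 mm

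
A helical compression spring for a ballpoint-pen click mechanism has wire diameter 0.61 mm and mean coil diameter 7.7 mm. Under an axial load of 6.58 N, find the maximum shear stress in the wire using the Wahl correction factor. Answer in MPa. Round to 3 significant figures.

633 MPa

Spring index C = D/d = 7.7/0.61 = 12.6230
K_W = (4C−1)/(4C−4) + 0.615/C = 49.492/46.492 + 0.0487 = 1.1132
τ₀ = 8FD/(πd³) = 8·6.58·7.7/(π·0.61³) = 405.328/0.71308 = 568.42 MPa
τ_max = K·τ₀ = 1.1132 × 568.42 = 632.79 MPa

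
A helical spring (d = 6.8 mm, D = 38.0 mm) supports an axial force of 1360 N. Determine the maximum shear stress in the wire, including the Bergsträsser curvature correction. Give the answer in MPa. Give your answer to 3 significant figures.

527 MPa

Spring index C = D/d = 38.0/6.8 = 5.5882
K_B = (4C+2)/(4C−3) = 24.353/19.353 = 1.2584
τ₀ = 8FD/(πd³) = 8·1360·38.0/(π·6.8³) = 413440/987.82 = 418.54 MPa
τ_max = K·τ₀ = 1.2584 × 418.54 = 526.67 MPa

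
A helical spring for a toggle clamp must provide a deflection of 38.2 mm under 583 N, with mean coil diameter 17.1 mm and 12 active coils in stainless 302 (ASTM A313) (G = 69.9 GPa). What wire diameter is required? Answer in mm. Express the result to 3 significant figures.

3.20 mm

Required rate k = F/δ = 583/38.2 = 15.262 N/mm
d = (8D³N_a·k / G)^(1/4) = (8·17.1³·12·15.262 / (69.9×10³))^0.25
  = (104.81)^0.25 = 3.1996 mm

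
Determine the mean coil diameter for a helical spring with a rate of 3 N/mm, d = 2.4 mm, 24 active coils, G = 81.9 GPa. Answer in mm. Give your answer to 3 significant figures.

D = (Gd⁴/(8N_a·k))^(1/3) = (81.9×10³·2.4⁴/(8·24·3))^(1/3)
  = (4717.44)^(1/3) = 16.7714 mm

16.8 mm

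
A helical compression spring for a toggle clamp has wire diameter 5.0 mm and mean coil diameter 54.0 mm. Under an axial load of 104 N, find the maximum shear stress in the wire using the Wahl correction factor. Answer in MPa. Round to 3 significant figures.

130 MPa

Spring index C = D/d = 54.0/5.0 = 10.8000
K_W = (4C−1)/(4C−4) + 0.615/C = 42.200/39.200 + 0.0569 = 1.1335
τ₀ = 8FD/(πd³) = 8·104·54.0/(π·5.0³) = 44928/392.7 = 114.41 MPa
τ_max = K·τ₀ = 1.1335 × 114.41 = 129.68 MPa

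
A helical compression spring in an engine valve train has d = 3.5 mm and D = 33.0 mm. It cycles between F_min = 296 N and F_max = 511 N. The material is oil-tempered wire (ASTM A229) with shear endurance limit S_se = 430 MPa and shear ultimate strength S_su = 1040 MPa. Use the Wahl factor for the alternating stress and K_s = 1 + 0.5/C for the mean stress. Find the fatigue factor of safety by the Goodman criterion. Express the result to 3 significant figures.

C = D/d = 33.0/3.5 = 9.4286; K_W = (4C−1)/(4C−4)+0.615/C = 1.1542; K_s = 1+0.5/C = 1.0530
F_a = (F_max−F_min)/2 = 107.5 N; F_m = (F_max+F_min)/2 = 403.5 N
τ_a = K_W·8F_aD/(πd³) = 1.1542 × 210.7 = 243.19 MPa
τ_m = K_s·8F_mD/(πd³) = 1.0530 × 790.85 = 832.79 MPa
Goodman: 1/n_f = τ_a/S_se + τ_m/S_su = 243.19/430 + 832.79/1040 = 0.56556 + 0.80076 = 1.3663
n_f = 1/1.3663 = 0.7319

0.732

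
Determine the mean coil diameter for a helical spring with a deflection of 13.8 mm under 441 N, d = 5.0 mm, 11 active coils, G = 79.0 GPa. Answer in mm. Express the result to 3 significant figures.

26.0 mm

Required rate k = F/δ = 441/13.8 = 31.957 N/mm
D = (Gd⁴/(8N_a·k))^(1/3) = (79.0×10³·5.0⁴/(8·11·31.957))^(1/3)
  = (17557.6)^(1/3) = 25.9909 mm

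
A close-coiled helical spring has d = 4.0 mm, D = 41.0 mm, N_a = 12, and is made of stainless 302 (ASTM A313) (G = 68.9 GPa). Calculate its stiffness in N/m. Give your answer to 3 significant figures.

k = Gd⁴/(8D³N_a) = (68.9×10³ × 4.0⁴) / (8 × 41.0³ × 12)
  = 1.76384e+07 / 6.61642e+06 = 2.6659 N/mm = 2665.9 N/m

2670 N/m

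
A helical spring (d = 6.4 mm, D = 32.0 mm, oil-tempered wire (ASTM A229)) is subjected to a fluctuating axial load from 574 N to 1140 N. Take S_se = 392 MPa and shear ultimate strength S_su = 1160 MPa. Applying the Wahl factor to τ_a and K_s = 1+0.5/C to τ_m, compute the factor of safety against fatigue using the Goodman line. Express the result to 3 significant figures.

C = D/d = 32.0/6.4 = 5.0000; K_W = (4C−1)/(4C−4)+0.615/C = 1.3105; K_s = 1+0.5/C = 1.1000
F_a = (F_max−F_min)/2 = 283 N; F_m = (F_max+F_min)/2 = 857 N
τ_a = K_W·8F_aD/(πd³) = 1.3105 × 87.97 = 115.29 MPa
τ_m = K_s·8F_mD/(πd³) = 1.1000 × 266.4 = 293.04 MPa
Goodman: 1/n_f = τ_a/S_se + τ_m/S_su = 115.29/392 + 293.04/1160 = 0.29409 + 0.25262 = 0.54671
n_f = 1/0.54671 = 1.829

1.83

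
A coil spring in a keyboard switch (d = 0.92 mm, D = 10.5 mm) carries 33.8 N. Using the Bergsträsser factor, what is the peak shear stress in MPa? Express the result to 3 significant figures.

1300 MPa

Spring index C = D/d = 10.5/0.92 = 11.4130
K_B = (4C+2)/(4C−3) = 47.652/42.652 = 1.1172
τ₀ = 8FD/(πd³) = 8·33.8·10.5/(π·0.92³) = 2839.2/2.4463 = 1160.6 MPa
τ_max = K·τ₀ = 1.1172 × 1160.6 = 1296.7 MPa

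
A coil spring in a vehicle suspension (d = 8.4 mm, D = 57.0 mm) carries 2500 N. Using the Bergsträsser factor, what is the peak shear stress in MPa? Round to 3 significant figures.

Spring index C = D/d = 57.0/8.4 = 6.7857
K_B = (4C+2)/(4C−3) = 29.143/24.143 = 1.2071
τ₀ = 8FD/(πd³) = 8·2500·57.0/(π·8.4³) = 1.14e+06/1862 = 612.23 MPa
τ_max = K·τ₀ = 1.2071 × 612.23 = 739.03 MPa

739 MPa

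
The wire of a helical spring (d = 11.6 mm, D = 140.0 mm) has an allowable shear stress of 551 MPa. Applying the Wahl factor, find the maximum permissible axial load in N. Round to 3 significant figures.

2160 N

C = D/d = 140.0/11.6 = 12.0690
K_W = (4C−1)/(4C−4) + 0.615/C = 47.276/44.276 + 0.0510 = 1.1187
τ_max = K·8FD/(πd³) → F_max = τ_allow·πd³/(8DK)
F_max = 551·π·11.6³/(8·140.0·1.1187) = 2.7019e+06/1253 = 2156.4 N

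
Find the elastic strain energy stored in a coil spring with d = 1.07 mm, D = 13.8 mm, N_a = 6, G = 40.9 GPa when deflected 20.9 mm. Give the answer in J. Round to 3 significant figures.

k = Gd⁴/(8D³N_a) = (40.9×10³)(1.07⁴)/(8·13.8³·6) = 0.42499 N/mm
U = ½kδ² = 0.5 × 0.42499 × 20.9² = 92.82 N·mm = 0.09282 J

0.0928 J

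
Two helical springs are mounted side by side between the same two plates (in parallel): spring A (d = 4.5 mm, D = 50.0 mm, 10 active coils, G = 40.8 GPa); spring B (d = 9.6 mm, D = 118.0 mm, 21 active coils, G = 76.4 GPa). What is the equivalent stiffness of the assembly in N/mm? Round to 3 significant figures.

4.02 N/mm

k_A = Gd⁴/(8D³N_a) = (40.8×10³)(4.5⁴)/(8·50.0³·10) = 1.6731 N/mm
k_B = Gd⁴/(8D³N_a) = (76.4×10³)(9.6⁴)/(8·118.0³·21) = 2.3508 N/mm
Parallel: k_eq = 1.6731 + 2.3508 = 4.0239 N/mm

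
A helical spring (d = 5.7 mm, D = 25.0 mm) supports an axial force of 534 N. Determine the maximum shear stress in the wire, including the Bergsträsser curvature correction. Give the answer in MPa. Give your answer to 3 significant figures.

Spring index C = D/d = 25.0/5.7 = 4.3860
K_B = (4C+2)/(4C−3) = 19.544/14.544 = 1.3438
τ₀ = 8FD/(πd³) = 8·534·25.0/(π·5.7³) = 106800/581.8 = 183.57 MPa
τ_max = K·τ₀ = 1.3438 × 183.57 = 246.68 MPa

247 MPa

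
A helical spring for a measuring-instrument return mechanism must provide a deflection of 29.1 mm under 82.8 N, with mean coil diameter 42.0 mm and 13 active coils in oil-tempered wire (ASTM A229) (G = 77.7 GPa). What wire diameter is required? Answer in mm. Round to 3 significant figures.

4.10 mm

Required rate k = F/δ = 82.8/29.1 = 2.8454 N/mm
d = (8D³N_a·k / G)^(1/4) = (8·42.0³·13·2.8454 / (77.7×10³))^0.25
  = (282.16)^0.25 = 4.0985 mm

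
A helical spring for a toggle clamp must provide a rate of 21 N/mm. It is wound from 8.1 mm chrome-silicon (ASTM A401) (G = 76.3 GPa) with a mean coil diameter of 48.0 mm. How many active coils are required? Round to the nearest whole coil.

N_a = Gd⁴/(8D³k) = (76.3×10³ × 8.1⁴)/(8 × 48.0³ × 21)
    = 3.28446e+08 / 1.85795e+07 = 17.68 → 18 coils

18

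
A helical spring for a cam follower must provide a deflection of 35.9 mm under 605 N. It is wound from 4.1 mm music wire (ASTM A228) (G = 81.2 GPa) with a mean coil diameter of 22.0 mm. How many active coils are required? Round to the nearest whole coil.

16

Required rate k = F/δ = 605/35.9 = 16.852 N/mm
N_a = Gd⁴/(8D³k) = (81.2×10³ × 4.1⁴)/(8 × 22.0³ × 16.852)
    = 2.29452e+07 / 1.43555e+06 = 15.98 → 16 coils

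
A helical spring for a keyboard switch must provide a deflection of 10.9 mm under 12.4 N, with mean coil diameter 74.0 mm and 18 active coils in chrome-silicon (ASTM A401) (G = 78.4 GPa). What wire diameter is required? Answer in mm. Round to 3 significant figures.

5.39 mm

Required rate k = F/δ = 12.4/10.9 = 1.1376 N/mm
d = (8D³N_a·k / G)^(1/4) = (8·74.0³·18·1.1376 / (78.4×10³))^0.25
  = (846.71)^0.25 = 5.3943 mm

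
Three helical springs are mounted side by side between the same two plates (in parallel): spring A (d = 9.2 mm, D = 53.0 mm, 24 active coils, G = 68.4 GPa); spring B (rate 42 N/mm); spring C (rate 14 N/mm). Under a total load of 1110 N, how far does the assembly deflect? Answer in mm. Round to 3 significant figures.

k_A = Gd⁴/(8D³N_a) = (68.4×10³)(9.2⁴)/(8·53.0³·24) = 17.143 N/mm
Parallel: k_eq = 17.143 + 42 + 14 = 73.143 N/mm
δ = F/k_eq = 1110/73.143 = 15.176 mm

15.2 mm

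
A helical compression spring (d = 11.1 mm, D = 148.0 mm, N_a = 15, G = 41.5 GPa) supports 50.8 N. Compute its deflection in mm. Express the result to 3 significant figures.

k = Gd⁴/(8D³N_a) = (41.5×10³)(11.1⁴)/(8·148.0³·15) = 1.6195 N/mm
δ = F/k = 50.8 / 1.6195 = 31.368 mm

31.4 mm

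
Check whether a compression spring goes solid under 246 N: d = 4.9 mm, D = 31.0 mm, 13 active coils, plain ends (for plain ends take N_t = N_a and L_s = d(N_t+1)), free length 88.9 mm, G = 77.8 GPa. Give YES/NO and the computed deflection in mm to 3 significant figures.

NO, δ = 17.0 mm

k = Gd⁴/(8D³N_a) = (77.8×10³)(4.9⁴)/(8·31.0³·13) = 14.476 N/mm
N_t = 13; L_s = 4.9·14 = 68.6 mm; δ_solid = L₀ − L_s = 88.9 − 68.6 = 20.3 mm
δ = F/k = 246/14.476 = 16.994 mm
δ < δ_solid → spring does not go solid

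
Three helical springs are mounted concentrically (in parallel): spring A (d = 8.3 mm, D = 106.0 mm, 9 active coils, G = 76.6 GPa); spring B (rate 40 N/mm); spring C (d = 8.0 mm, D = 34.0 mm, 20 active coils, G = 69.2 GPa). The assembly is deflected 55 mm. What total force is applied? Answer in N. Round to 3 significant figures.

k_A = Gd⁴/(8D³N_a) = (76.6×10³)(8.3⁴)/(8·106.0³·9) = 4.2393 N/mm
k_C = Gd⁴/(8D³N_a) = (69.2×10³)(8.0⁴)/(8·34.0³·20) = 45.072 N/mm
Parallel: k_eq = 4.2393 + 40 + 45.072 = 89.312 N/mm
F = k_eq·δ = 89.312·55 = 4912.1 N

4910 N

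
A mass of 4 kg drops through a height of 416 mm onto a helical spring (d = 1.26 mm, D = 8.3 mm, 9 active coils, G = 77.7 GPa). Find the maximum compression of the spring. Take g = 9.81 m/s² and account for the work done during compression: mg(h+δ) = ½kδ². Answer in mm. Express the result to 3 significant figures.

k = Gd⁴/(8D³N_a) = (77.7×10³)(1.26⁴)/(8·8.3³·9) = 4.757 N/mm
W = mg = 4 × 9.81 = 39.24 N
½kδ² − Wδ − Wh = 0 → δ = (W + √(W² + 2kWh))/k
δ = (39.24 + √(1539.8 + 155306))/4.757 = (39.24 + 396.04)/4.757 = 91.502 mm

91.5 mm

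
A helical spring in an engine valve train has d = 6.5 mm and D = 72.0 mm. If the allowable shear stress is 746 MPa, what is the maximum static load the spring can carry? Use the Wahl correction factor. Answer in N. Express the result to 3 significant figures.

C = D/d = 72.0/6.5 = 11.0769
K_W = (4C−1)/(4C−4) + 0.615/C = 43.308/40.308 + 0.0555 = 1.1299
τ_max = K·8FD/(πd³) → F_max = τ_allow·πd³/(8DK)
F_max = 746·π·6.5³/(8·72.0·1.1299) = 6.4362e+05/650.85 = 988.89 N

989 N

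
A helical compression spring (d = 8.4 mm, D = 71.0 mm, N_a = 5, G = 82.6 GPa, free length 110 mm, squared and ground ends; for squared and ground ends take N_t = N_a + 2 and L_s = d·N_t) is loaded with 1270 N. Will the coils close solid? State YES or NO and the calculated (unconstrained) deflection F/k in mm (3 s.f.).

NO, δ = 44.2 mm

k = Gd⁴/(8D³N_a) = (82.6×10³)(8.4⁴)/(8·71.0³·5) = 28.725 N/mm
N_t = 7; L_s = 8.4·7 = 58.8 mm; δ_solid = L₀ − L_s = 110 − 58.8 = 51.2 mm
δ = F/k = 1270/28.725 = 44.212 mm
δ < δ_solid → spring does not go solid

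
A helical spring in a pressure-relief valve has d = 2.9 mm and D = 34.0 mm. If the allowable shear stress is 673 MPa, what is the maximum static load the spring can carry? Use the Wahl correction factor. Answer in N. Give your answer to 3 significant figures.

169 N

C = D/d = 34.0/2.9 = 11.7241
K_W = (4C−1)/(4C−4) + 0.615/C = 45.897/42.897 + 0.0525 = 1.1224
τ_max = K·8FD/(πd³) → F_max = τ_allow·πd³/(8DK)
F_max = 673·π·2.9³/(8·34.0·1.1224) = 51565/305.29 = 168.91 N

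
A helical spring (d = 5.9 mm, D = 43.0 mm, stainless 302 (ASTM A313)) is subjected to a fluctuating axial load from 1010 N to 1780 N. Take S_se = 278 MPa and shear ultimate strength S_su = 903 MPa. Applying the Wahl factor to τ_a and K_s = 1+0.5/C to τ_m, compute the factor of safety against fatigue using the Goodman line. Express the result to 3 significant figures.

0.565

C = D/d = 43.0/5.9 = 7.2881; K_W = (4C−1)/(4C−4)+0.615/C = 1.2037; K_s = 1+0.5/C = 1.0686
F_a = (F_max−F_min)/2 = 385 N; F_m = (F_max+F_min)/2 = 1395 N
τ_a = K_W·8F_aD/(πd³) = 1.2037 × 205.26 = 247.07 MPa
τ_m = K_s·8F_mD/(πd³) = 1.0686 × 743.75 = 794.77 MPa
Goodman: 1/n_f = τ_a/S_se + τ_m/S_su = 247.07/278 + 794.77/903 = 0.88873 + 0.88015 = 1.7689
n_f = 1/1.7689 = 0.5653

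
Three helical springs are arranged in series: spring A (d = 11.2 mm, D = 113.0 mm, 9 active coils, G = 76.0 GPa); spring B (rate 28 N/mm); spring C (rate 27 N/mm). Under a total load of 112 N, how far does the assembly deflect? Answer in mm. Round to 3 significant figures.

k_A = Gd⁴/(8D³N_a) = (76.0×10³)(11.2⁴)/(8·113.0³·9) = 11.511 N/mm
Series: 1/k_eq = 1/11.511 + 1/28 + 1/27 = 0.15962; k_eq = 6.2647 N/mm
δ = F/k_eq = 112/6.2647 = 17.878 mm

17.9 mm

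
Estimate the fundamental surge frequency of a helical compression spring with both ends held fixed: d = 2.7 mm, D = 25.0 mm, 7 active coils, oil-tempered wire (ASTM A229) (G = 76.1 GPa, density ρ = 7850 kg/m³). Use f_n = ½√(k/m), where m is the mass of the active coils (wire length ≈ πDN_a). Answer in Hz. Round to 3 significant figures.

k = Gd⁴/(8D³N_a) = (76.1×10³)(2.7⁴)/(8·25.0³·7) = 4.622 N/mm = 4622 N/m
Wire length L = πDN_a = π·25.0·7 = 549.78 mm
m = ρ·(πd²/4)·L = 7850 × 5.7256×10⁻⁶ m² × 0.54978 m = 0.02471 kg
f_n = ½√(k/m) = 0.5·√(4622/0.02471) = 0.5·√(1.8705e+05) = 216.25 Hz

216 Hz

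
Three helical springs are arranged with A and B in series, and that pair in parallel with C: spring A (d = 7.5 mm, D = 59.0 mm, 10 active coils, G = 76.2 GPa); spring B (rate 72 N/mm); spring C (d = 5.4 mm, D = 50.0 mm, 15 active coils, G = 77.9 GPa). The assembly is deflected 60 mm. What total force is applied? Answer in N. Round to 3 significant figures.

996 N

k_A = Gd⁴/(8D³N_a) = (76.2×10³)(7.5⁴)/(8·59.0³·10) = 14.674 N/mm
k_C = Gd⁴/(8D³N_a) = (77.9×10³)(5.4⁴)/(8·50.0³·15) = 4.4159 N/mm
Springs A,B series: k_AB = 1/(1/14.674+1/72) = 12.19 N/mm; parallel with C: k_eq = 12.19+4.4159 = 16.606 N/mm
F = k_eq·δ = 16.606·60 = 996.34 N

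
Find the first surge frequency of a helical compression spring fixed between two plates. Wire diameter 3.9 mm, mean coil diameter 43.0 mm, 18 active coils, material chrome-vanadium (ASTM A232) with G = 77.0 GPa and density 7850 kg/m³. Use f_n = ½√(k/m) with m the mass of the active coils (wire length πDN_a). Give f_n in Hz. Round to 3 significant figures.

k = Gd⁴/(8D³N_a) = (77.0×10³)(3.9⁴)/(8·43.0³·18) = 1.5559 N/mm = 1555.9 N/m
Wire length L = πDN_a = π·43.0·18 = 2431.6 mm
m = ρ·(πd²/4)·L = 7850 × 11.946×10⁻⁶ m² × 2.4316 m = 0.22802 kg
f_n = ½√(k/m) = 0.5·√(1555.9/0.22802) = 0.5·√(6823.4) = 41.302 Hz

41.3 Hz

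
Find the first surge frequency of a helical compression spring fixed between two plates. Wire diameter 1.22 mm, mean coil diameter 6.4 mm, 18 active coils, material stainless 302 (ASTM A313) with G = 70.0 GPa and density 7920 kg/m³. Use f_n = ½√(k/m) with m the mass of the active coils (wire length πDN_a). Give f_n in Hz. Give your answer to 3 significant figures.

554 Hz

k = Gd⁴/(8D³N_a) = (70.0×10³)(1.22⁴)/(8·6.4³·18) = 4.108 N/mm = 4108 N/m
Wire length L = πDN_a = π·6.4·18 = 361.91 mm
m = ρ·(πd²/4)·L = 7920 × 1.169×10⁻⁶ m² × 0.36191 m = 0.0033507 kg
f_n = ½√(k/m) = 0.5·√(4108/0.0033507) = 0.5·√(1.226e+06) = 553.63 Hz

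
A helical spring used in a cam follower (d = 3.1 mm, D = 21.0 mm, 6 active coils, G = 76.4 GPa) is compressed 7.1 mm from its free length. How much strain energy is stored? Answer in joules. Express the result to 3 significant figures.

0.400 J

k = Gd⁴/(8D³N_a) = (76.4×10³)(3.1⁴)/(8·21.0³·6) = 15.872 N/mm
U = ½kδ² = 0.5 × 15.872 × 7.1² = 400.06 N·mm = 0.40006 J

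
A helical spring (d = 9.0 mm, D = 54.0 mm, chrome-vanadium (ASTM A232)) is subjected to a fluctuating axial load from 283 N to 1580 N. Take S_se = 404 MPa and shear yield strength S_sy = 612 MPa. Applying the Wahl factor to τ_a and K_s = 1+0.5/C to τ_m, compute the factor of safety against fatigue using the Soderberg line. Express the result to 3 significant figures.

1.45

C = D/d = 54.0/9.0 = 6.0000; K_W = (4C−1)/(4C−4)+0.615/C = 1.2525; K_s = 1+0.5/C = 1.0833
F_a = (F_max−F_min)/2 = 648.5 N; F_m = (F_max+F_min)/2 = 931.5 N
τ_a = K_W·8F_aD/(πd³) = 1.2525 × 122.33 = 153.21 MPa
τ_m = K_s·8F_mD/(πd³) = 1.0833 × 175.71 = 190.35 MPa
Soderberg: 1/n_f = τ_a/S_se + τ_m/S_sy = 153.21/404 + 190.35/612 = 0.37924 + 0.31103 = 0.69027
n_f = 1/0.69027 = 1.449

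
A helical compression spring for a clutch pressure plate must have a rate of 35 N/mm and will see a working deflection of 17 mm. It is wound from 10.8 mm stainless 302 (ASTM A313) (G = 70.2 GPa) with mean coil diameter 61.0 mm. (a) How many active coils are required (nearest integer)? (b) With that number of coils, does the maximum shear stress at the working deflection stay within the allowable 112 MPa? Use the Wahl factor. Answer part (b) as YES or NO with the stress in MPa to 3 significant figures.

(a) 15 coils; (b) YES, τ_max = 93.4 MPa

N_a = Gd⁴/(8D³k) = (70.2×10³)(10.8⁴)/(8·61.0³·35) = 15.03 → N_a = 15
Actual rate k = Gd⁴/(8D³·15) = 35.064 N/mm
Working load F = kδ = 35.064·17 = 596.09 N
C = 61.0/10.8 = 5.6481; K_W = (4C−1)/(4C−4)+0.615/C = 1.2702
τ_max = K_W·8FD/(πd³) = 1.2702·73.504 = 93.367 MPa
τ_max ≤ 112 MPa → acceptable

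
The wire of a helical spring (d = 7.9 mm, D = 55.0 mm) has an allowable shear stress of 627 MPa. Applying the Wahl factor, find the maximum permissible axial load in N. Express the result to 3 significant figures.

1820 N

C = D/d = 55.0/7.9 = 6.9620
K_W = (4C−1)/(4C−4) + 0.615/C = 26.848/23.848 + 0.0883 = 1.2141
τ_max = K·8FD/(πd³) → F_max = τ_allow·πd³/(8DK)
F_max = 627·π·7.9³/(8·55.0·1.2141) = 9.7118e+05/534.22 = 1817.9 N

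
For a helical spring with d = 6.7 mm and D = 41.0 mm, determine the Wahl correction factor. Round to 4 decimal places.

C = D/d = 41.0/6.7 = 6.1194
K_W = (4C−1)/(4C−4) + 0.615/C = 23.478/20.478 + 0.1005 = 1.2470

1.2470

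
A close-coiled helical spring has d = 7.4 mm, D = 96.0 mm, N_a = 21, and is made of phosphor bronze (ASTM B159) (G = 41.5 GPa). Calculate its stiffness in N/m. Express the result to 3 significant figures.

837 N/m

k = Gd⁴/(8D³N_a) = (41.5×10³ × 7.4⁴) / (8 × 96.0³ × 21)
  = 1.24444e+08 / 1.48636e+08 = 0.83724 N/mm = 837.24 N/m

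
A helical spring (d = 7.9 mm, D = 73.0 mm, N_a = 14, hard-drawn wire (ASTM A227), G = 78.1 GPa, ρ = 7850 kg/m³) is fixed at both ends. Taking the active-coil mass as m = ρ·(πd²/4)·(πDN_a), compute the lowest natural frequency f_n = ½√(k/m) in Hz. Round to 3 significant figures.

37.6 Hz

k = Gd⁴/(8D³N_a) = (78.1×10³)(7.9⁴)/(8·73.0³·14) = 6.9819 N/mm = 6981.9 N/m
Wire length L = πDN_a = π·73.0·14 = 3210.7 mm
m = ρ·(πd²/4)·L = 7850 × 49.017×10⁻⁶ m² × 3.2107 m = 1.2354 kg
f_n = ½√(k/m) = 0.5·√(6981.9/1.2354) = 0.5·√(5651.4) = 37.588 Hz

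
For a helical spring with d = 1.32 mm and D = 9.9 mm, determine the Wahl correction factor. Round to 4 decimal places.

1.1974

C = D/d = 9.9/1.32 = 7.5000
K_W = (4C−1)/(4C−4) + 0.615/C = 29.000/26.000 + 0.0820 = 1.1974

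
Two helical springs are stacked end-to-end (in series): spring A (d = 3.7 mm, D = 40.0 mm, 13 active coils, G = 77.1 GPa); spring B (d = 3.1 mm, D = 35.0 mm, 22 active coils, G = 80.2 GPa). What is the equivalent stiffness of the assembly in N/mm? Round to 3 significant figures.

k_A = Gd⁴/(8D³N_a) = (77.1×10³)(3.7⁴)/(8·40.0³·13) = 2.1709 N/mm
k_B = Gd⁴/(8D³N_a) = (80.2×10³)(3.1⁴)/(8·35.0³·22) = 0.98153 N/mm
Series: 1/k_eq = 1/2.1709 + 1/0.98153 = 1.4794; k_eq = 0.67593 N/mm

0.676 N/mm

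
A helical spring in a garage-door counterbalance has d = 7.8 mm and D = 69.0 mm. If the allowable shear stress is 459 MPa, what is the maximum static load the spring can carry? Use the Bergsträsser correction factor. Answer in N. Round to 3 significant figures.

1070 N

C = D/d = 69.0/7.8 = 8.8462
K_B = (4C+2)/(4C−3) = 37.385/32.385 = 1.1544
τ_max = K·8FD/(πd³) → F_max = τ_allow·πd³/(8DK)
F_max = 459·π·7.8³/(8·69.0·1.1544) = 6.843e+05/637.23 = 1073.9 N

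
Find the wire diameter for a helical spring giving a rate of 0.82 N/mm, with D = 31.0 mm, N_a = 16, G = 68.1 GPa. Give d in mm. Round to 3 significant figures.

2.60 mm

d = (8D³N_a·k / G)^(1/4) = (8·31.0³·16·0.82 / (68.1×10³))^0.25
  = (45.916)^0.25 = 2.6031 mm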